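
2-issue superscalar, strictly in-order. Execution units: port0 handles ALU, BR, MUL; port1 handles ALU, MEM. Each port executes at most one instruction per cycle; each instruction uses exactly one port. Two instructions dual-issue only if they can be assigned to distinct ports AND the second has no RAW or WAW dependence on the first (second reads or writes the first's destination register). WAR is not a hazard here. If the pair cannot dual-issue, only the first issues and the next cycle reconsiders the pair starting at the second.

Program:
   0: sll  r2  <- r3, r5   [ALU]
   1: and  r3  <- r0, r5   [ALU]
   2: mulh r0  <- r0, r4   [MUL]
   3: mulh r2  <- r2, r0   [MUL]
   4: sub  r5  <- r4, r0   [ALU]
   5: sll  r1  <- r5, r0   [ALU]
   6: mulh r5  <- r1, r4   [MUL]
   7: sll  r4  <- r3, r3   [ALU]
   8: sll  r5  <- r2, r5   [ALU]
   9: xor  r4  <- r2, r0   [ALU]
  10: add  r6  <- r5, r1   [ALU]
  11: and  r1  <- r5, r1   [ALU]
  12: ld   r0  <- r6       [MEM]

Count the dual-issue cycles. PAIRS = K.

PAIRS = 5

c0: i0+i1 sll and  2-wide
c1: i2 mulh  no-port MUL/MUL
c2: i3+i4 mulh sub  2-wide
c3: i5 sll  RAW r1
c4: i6+i7 mulh sll  2-wide
c5: i8+i9 sll xor  2-wide
c6: i10+i11 add and  2-wide
c7: i12 ld  tail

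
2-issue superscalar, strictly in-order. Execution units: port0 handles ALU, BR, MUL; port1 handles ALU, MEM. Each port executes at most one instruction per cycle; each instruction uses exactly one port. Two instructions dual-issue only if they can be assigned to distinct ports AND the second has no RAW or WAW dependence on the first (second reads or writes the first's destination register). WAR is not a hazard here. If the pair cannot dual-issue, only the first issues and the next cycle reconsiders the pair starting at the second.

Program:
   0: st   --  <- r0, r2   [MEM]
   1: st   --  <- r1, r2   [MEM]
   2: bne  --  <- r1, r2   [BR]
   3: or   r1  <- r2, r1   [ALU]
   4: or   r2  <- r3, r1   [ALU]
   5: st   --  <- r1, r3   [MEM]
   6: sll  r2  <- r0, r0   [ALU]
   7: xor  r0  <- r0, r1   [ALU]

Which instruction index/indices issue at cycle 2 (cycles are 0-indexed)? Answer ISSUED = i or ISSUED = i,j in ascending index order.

ISSUED = 3

#0 head=0: st i0 no-port MEM/MEM
#1 head=1: st bne i1&i2 pair
#2 head=3: or i3 RAW r1
#3 head=4: or st i4&i5 pair
#4 head=6: sll xor i6&i7 pair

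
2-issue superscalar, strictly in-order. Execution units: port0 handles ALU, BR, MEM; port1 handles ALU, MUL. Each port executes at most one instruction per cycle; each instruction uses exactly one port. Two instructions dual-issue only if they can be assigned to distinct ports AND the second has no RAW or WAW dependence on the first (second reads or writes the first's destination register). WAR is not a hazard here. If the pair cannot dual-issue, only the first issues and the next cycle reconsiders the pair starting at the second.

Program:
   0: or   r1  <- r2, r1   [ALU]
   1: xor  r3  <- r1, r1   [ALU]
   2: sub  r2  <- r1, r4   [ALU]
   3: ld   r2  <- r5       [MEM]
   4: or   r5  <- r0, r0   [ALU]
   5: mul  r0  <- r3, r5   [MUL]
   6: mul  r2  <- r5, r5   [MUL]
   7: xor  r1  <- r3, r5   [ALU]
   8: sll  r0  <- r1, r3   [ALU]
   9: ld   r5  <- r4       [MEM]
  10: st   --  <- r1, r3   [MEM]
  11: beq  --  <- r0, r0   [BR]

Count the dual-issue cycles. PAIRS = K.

PAIRS = 4

t=0 i0:or.ALU ; RAW r1
t=1 i1&i2:xor.ALU sub.ALU ; dual
t=2 i3&i4:ld.MEM or.ALU ; dual
t=3 i5:mul.MUL ; no-port MUL/MUL
t=4 i6&i7:mul.MUL xor.ALU ; dual
t=5 i8&i9:sll.ALU ld.MEM ; dual
t=6 i10:st.MEM ; no-port MEM/BR
t=7 i11:beq.BR ; tail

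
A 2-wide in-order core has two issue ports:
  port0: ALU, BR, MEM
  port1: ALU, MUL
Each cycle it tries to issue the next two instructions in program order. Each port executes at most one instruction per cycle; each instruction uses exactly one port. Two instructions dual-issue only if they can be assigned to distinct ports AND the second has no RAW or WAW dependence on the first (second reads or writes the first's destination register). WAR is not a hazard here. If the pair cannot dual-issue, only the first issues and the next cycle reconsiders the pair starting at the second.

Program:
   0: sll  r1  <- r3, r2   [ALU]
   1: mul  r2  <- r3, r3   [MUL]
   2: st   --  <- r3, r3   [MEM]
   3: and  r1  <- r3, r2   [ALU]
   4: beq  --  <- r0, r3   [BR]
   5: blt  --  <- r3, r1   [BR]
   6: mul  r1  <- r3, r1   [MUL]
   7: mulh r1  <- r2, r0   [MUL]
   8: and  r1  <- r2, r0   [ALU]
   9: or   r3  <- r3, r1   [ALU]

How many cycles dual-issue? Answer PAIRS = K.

PAIRS = 3

[0] i0/i1  sll.ALU+mul.MUL  -- dual
[1] i2/i3  st.MEM+and.ALU  -- dual
[2] i4  beq.BR  -- no-port BR/BR
[3] i5/i6  blt.BR+mul.MUL  -- dual
[4] i7  mulh.MUL  -- WAW r1
[5] i8  and.ALU  -- RAW r1
[6] i9  or.ALU  -- tail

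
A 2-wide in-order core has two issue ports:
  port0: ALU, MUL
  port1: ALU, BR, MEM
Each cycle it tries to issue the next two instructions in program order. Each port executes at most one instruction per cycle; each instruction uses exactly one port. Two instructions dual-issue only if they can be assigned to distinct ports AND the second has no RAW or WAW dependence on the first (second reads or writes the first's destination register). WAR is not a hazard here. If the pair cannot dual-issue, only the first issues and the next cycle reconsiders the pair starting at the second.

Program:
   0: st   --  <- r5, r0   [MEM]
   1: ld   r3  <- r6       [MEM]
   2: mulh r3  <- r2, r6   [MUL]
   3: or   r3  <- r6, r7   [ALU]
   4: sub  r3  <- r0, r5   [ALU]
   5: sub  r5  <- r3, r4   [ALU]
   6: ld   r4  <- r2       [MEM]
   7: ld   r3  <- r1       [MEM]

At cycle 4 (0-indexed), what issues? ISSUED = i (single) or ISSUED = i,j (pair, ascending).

ISSUED = 4

  cy0 -> i0 (st.MEM) no-port MEM/MEM
  cy1 -> i1 (ld.MEM) WAW r3
  cy2 -> i2 (mulh.MUL) WAW r3
  cy3 -> i3 (or.ALU) WAW r3
  cy4 -> i4 (sub.ALU) RAW r3
  cy5 -> i5+i6 (sub.ALU/ld.MEM) dual
  cy6 -> i7 (ld.MEM) tail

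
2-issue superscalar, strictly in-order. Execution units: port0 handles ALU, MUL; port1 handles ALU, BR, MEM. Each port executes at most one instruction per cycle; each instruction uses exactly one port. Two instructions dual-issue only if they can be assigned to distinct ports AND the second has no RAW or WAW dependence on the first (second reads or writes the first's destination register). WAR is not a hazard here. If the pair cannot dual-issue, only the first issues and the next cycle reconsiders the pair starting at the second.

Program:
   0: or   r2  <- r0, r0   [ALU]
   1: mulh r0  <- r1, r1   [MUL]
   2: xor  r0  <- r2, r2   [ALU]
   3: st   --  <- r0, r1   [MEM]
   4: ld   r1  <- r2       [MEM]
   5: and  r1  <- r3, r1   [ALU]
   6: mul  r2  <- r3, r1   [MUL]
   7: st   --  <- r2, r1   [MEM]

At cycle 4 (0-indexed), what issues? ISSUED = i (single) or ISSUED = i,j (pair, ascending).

ISSUED = 5

t=0 i0/i1:or;mulh ; 2-wide
t=1 i2:xor ; RAW r0
t=2 i3:st ; no-port MEM/MEM
t=3 i4:ld ; RAW+WAW r1
t=4 i5:and ; RAW r1
t=5 i6:mul ; RAW r2
t=6 i7:st ; tail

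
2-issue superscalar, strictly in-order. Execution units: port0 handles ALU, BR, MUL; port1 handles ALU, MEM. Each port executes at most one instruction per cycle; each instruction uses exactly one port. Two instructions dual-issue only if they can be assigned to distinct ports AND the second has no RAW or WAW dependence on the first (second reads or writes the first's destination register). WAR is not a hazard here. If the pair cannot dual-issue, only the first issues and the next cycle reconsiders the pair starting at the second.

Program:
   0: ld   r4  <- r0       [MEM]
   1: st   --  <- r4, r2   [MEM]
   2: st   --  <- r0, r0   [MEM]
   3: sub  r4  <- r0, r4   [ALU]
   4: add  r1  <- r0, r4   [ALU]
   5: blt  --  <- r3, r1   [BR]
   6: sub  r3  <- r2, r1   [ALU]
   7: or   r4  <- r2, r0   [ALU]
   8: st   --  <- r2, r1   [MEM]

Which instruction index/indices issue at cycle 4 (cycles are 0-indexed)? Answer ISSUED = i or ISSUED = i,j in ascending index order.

0. ld @i0  | no-port MEM/MEM
1. st @i1  | no-port MEM/MEM
2. st sub @i2/i3  | 2-wide
3. add @i4  | RAW r1
4. blt sub @i5/i6  | 2-wide
5. or st @i7/i8  | 2-wide

ISSUED = 5,6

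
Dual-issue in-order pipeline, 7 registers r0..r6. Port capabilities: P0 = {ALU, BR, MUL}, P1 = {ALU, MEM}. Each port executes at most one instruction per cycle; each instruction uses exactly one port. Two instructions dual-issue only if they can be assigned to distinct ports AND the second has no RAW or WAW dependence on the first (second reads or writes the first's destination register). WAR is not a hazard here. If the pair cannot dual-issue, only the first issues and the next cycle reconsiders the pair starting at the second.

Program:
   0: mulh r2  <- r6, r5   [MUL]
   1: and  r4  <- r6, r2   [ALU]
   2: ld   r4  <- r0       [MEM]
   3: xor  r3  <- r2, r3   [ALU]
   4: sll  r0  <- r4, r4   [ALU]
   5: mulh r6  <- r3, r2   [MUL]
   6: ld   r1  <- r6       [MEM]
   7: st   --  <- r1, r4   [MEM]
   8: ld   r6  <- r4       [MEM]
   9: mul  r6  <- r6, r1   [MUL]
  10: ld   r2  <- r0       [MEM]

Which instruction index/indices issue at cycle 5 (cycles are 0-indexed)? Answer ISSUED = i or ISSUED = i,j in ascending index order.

0. mulh.MUL @i0  | RAW r2
1. and.ALU @i1  | WAW r4
2. ld.MEM;xor.ALU @i2,i3  | dual
3. sll.ALU;mulh.MUL @i4,i5  | dual
4. ld.MEM @i6  | no-port MEM/MEM
5. st.MEM @i7  | no-port MEM/MEM
6. ld.MEM @i8  | RAW+WAW r6
7. mul.MUL;ld.MEM @i9,i10  | dual

ISSUED = 7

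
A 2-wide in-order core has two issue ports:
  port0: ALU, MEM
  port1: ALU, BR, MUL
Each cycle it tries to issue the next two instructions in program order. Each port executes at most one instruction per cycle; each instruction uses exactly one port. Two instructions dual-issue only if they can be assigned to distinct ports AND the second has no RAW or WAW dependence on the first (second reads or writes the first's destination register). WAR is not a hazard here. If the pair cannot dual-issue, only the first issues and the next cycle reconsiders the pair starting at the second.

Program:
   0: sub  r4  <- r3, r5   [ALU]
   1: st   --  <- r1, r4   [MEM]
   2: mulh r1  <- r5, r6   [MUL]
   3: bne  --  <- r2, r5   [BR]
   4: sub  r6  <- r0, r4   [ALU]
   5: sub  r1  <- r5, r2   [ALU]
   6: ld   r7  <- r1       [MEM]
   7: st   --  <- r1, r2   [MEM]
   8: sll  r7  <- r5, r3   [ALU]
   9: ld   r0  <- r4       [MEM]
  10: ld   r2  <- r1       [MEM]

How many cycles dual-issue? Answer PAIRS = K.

[0] i0  sub  -- RAW r4
[1] i1&i2  st+mulh  -- dual
[2] i3&i4  bne+sub  -- dual
[3] i5  sub  -- RAW r1
[4] i6  ld  -- no-port MEM/MEM
[5] i7&i8  st+sll  -- dual
[6] i9  ld  -- no-port MEM/MEM
[7] i10  ld  -- tail

PAIRS = 3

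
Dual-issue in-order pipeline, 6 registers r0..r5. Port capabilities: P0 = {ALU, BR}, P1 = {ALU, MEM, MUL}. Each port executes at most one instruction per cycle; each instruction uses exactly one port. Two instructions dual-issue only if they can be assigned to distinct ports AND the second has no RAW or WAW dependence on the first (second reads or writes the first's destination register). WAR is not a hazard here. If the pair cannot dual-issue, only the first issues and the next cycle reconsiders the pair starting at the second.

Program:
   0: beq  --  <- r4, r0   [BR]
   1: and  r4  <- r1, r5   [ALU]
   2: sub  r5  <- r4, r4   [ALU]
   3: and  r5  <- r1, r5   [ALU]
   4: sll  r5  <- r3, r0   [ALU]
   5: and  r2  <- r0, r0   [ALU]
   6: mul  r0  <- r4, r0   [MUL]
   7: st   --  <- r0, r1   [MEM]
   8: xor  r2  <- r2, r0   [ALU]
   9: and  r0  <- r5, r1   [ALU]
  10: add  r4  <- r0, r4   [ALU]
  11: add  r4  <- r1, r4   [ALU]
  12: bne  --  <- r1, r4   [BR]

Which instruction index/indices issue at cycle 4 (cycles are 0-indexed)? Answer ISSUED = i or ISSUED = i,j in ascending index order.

t=0 i0,i1:beq.BR+and.ALU ; pair
t=1 i2:sub.ALU ; RAW+WAW r5
t=2 i3:and.ALU ; WAW r5
t=3 i4,i5:sll.ALU+and.ALU ; pair
t=4 i6:mul.MUL ; no-port MUL/MEM
t=5 i7,i8:st.MEM+xor.ALU ; pair
t=6 i9:and.ALU ; RAW r0
t=7 i10:add.ALU ; RAW+WAW r4
t=8 i11:add.ALU ; RAW r4
t=9 i12:bne.BR ; tail

ISSUED = 6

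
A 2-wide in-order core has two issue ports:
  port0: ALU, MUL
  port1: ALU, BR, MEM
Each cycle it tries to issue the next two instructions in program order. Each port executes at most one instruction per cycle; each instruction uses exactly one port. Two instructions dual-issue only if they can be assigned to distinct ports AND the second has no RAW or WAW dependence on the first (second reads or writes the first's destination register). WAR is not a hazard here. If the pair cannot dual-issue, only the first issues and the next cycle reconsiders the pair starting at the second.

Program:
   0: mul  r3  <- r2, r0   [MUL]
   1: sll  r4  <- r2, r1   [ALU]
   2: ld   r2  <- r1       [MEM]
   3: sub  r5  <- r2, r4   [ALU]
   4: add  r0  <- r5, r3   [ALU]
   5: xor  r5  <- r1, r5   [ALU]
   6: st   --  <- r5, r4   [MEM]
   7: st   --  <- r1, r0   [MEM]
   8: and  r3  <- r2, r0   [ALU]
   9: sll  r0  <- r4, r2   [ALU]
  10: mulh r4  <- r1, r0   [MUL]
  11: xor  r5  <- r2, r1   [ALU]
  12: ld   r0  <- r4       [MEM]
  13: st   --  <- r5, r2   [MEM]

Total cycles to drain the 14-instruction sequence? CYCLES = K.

CYCLES = 10

#0 head=0: mul.MUL+sll.ALU i0&i1 dual
#1 head=2: ld.MEM i2 RAW r2
#2 head=3: sub.ALU i3 RAW r5
#3 head=4: add.ALU+xor.ALU i4&i5 dual
#4 head=6: st.MEM i6 no-port MEM/MEM
#5 head=7: st.MEM+and.ALU i7&i8 dual
#6 head=9: sll.ALU i9 RAW r0
#7 head=10: mulh.MUL+xor.ALU i10&i11 dual
#8 head=12: ld.MEM i12 no-port MEM/MEM
#9 head=13: st.MEM i13 tail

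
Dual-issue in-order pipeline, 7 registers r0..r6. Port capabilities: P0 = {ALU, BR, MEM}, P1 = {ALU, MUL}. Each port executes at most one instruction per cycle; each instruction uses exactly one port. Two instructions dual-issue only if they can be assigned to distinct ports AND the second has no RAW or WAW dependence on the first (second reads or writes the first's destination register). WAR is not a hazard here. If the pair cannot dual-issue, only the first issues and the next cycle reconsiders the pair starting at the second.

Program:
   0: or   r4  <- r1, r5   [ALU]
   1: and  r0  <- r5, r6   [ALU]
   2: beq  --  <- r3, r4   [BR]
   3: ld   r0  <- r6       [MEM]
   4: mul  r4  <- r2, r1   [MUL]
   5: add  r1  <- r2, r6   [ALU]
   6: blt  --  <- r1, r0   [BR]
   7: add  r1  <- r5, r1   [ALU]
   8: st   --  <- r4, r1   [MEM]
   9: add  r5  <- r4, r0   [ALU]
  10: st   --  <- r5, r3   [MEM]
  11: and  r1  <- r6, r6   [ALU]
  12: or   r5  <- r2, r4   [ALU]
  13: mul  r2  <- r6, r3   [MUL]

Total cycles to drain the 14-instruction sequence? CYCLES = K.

#0 head=0: or.ALU and.ALU i0+i1 dual
#1 head=2: beq.BR i2 no-port BR/MEM
#2 head=3: ld.MEM mul.MUL i3+i4 dual
#3 head=5: add.ALU i5 RAW r1
#4 head=6: blt.BR add.ALU i6+i7 dual
#5 head=8: st.MEM add.ALU i8+i9 dual
#6 head=10: st.MEM and.ALU i10+i11 dual
#7 head=12: or.ALU mul.MUL i12+i13 dual

CYCLES = 8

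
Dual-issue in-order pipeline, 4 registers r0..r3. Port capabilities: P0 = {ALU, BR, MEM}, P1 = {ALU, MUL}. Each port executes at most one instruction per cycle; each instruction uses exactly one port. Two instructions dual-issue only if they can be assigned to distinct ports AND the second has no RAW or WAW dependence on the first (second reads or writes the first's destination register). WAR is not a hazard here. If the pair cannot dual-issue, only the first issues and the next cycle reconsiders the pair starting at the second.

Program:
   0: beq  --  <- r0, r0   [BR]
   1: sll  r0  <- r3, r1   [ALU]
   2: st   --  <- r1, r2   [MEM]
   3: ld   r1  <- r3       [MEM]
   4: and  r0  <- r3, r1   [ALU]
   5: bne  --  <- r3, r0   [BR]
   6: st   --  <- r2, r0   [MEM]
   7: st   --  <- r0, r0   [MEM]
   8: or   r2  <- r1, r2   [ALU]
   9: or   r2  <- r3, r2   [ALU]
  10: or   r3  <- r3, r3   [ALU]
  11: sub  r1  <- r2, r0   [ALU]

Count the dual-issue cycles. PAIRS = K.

PAIRS = 3

c0: i0+i1 beq.BR sll.ALU  dual
c1: i2 st.MEM  no-port MEM/MEM
c2: i3 ld.MEM  RAW r1
c3: i4 and.ALU  RAW r0
c4: i5 bne.BR  no-port BR/MEM
c5: i6 st.MEM  no-port MEM/MEM
c6: i7+i8 st.MEM or.ALU  dual
c7: i9+i10 or.ALU or.ALU  dual
c8: i11 sub.ALU  tail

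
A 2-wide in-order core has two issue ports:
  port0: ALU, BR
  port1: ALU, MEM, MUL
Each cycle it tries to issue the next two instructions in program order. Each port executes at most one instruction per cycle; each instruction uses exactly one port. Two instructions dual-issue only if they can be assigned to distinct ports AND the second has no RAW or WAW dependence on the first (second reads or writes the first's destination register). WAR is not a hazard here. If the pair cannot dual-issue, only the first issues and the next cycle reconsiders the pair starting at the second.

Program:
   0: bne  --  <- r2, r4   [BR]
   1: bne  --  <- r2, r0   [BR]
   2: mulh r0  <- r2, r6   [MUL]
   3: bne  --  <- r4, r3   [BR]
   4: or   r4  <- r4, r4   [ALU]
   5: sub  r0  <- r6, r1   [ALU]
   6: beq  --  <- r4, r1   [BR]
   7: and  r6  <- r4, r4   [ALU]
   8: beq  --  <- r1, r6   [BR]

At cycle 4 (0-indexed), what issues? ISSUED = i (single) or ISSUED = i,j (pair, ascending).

c0: i0 bne.BR  no-port BR/BR
c1: i1&i2 bne.BR;mulh.MUL  pair
c2: i3&i4 bne.BR;or.ALU  pair
c3: i5&i6 sub.ALU;beq.BR  pair
c4: i7 and.ALU  RAW r6
c5: i8 beq.BR  tail

ISSUED = 7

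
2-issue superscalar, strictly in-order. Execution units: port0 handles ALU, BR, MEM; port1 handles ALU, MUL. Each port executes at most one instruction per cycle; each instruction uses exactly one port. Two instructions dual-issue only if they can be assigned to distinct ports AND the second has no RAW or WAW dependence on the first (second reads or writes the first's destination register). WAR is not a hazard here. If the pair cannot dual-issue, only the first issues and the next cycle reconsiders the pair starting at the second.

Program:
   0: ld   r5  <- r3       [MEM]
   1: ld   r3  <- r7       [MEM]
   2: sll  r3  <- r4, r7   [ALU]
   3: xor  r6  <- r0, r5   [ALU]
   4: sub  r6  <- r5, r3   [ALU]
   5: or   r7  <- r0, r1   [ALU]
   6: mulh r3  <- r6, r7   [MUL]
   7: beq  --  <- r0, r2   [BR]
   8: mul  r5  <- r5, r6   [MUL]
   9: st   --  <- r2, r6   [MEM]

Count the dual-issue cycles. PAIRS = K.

0. ld @i0  | no-port MEM/MEM
1. ld @i1  | WAW r3
2. sll;xor @i2/i3  | 2-wide
3. sub;or @i4/i5  | 2-wide
4. mulh;beq @i6/i7  | 2-wide
5. mul;st @i8/i9  | 2-wide

PAIRS = 4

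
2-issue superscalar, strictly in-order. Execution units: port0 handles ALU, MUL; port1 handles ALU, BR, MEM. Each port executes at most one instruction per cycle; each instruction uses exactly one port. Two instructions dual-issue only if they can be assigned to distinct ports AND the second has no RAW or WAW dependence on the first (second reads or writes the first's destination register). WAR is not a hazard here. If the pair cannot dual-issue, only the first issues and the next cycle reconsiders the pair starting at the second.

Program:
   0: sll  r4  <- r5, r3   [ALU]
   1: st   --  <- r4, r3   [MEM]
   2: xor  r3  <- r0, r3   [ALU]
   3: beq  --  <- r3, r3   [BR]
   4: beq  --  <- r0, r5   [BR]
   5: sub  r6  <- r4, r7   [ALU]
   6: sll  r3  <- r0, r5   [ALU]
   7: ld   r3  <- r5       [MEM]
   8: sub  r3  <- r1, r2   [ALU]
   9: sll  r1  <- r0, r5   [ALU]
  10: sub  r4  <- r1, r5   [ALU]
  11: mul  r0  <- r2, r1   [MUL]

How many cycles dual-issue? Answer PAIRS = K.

#0 head=0: sll i0 RAW r4
#1 head=1: st+xor i1/i2 dual
#2 head=3: beq i3 no-port BR/BR
#3 head=4: beq+sub i4/i5 dual
#4 head=6: sll i6 WAW r3
#5 head=7: ld i7 WAW r3
#6 head=8: sub+sll i8/i9 dual
#7 head=10: sub+mul i10/i11 dual

PAIRS = 4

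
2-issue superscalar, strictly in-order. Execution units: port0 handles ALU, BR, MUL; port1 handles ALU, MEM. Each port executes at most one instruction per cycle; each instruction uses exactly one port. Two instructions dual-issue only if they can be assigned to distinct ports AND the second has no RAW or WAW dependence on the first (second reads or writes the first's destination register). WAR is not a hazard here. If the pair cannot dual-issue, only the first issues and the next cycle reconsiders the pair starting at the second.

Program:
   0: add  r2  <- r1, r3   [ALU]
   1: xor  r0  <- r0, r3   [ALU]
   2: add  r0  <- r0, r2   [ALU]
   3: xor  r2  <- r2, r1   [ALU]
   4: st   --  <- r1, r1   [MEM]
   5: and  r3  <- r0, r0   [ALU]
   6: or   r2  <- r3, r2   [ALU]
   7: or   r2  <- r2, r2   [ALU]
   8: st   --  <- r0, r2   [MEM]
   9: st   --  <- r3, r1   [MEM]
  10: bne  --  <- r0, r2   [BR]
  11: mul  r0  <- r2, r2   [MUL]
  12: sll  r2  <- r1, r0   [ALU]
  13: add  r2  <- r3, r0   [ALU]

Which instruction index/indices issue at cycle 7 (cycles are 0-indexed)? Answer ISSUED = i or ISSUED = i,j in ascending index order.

ISSUED = 11

[0] i0,i1  add.ALU+xor.ALU  -- pair
[1] i2,i3  add.ALU+xor.ALU  -- pair
[2] i4,i5  st.MEM+and.ALU  -- pair
[3] i6  or.ALU  -- RAW+WAW r2
[4] i7  or.ALU  -- RAW r2
[5] i8  st.MEM  -- no-port MEM/MEM
[6] i9,i10  st.MEM+bne.BR  -- pair
[7] i11  mul.MUL  -- RAW r0
[8] i12  sll.ALU  -- WAW r2
[9] i13  add.ALU  -- tail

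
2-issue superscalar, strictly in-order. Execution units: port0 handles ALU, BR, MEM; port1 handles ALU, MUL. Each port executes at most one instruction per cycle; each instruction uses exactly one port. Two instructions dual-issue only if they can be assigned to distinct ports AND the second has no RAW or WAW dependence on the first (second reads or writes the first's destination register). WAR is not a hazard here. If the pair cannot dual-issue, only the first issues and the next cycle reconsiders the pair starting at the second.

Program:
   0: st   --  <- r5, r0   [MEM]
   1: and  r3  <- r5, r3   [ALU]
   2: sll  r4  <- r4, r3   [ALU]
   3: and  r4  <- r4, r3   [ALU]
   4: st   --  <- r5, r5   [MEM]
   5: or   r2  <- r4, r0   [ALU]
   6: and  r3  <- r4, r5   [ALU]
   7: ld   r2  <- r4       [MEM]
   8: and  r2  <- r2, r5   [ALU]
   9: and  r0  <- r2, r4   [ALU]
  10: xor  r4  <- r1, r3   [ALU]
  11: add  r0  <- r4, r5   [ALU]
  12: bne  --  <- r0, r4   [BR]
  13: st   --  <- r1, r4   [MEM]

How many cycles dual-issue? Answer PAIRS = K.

PAIRS = 4

0. st+and @i0/i1  | pair
1. sll @i2  | RAW+WAW r4
2. and+st @i3/i4  | pair
3. or+and @i5/i6  | pair
4. ld @i7  | RAW+WAW r2
5. and @i8  | RAW r2
6. and+xor @i9/i10  | pair
7. add @i11  | RAW r0
8. bne @i12  | no-port BR/MEM
9. st @i13  | tail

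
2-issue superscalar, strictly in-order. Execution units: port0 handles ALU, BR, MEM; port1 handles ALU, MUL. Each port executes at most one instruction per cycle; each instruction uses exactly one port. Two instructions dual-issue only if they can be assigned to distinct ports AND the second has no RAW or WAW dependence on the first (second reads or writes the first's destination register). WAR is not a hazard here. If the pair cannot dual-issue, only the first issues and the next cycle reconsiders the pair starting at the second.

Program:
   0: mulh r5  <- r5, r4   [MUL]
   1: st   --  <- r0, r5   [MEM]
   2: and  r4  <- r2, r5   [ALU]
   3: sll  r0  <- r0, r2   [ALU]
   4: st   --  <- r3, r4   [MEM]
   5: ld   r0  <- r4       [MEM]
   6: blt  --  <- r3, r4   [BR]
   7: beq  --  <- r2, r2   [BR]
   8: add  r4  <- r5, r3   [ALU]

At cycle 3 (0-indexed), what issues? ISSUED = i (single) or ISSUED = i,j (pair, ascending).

0. mulh @i0  | RAW r5
1. st;and @i1+i2  | pair
2. sll;st @i3+i4  | pair
3. ld @i5  | no-port MEM/BR
4. blt @i6  | no-port BR/BR
5. beq;add @i7+i8  | pair

ISSUED = 5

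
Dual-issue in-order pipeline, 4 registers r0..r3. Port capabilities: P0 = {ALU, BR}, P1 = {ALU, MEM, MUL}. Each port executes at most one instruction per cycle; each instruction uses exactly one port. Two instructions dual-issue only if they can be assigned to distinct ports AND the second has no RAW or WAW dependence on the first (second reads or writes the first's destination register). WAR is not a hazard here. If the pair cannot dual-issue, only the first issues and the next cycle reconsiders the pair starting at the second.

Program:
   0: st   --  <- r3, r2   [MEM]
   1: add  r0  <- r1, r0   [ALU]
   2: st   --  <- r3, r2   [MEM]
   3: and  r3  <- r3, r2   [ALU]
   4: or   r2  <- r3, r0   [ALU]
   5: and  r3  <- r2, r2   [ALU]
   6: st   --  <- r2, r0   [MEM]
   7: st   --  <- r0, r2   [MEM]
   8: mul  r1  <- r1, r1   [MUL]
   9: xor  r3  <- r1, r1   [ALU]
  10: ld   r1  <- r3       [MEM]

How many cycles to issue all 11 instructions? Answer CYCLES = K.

#0 head=0: st.MEM+add.ALU i0+i1 pair
#1 head=2: st.MEM+and.ALU i2+i3 pair
#2 head=4: or.ALU i4 RAW r2
#3 head=5: and.ALU+st.MEM i5+i6 pair
#4 head=7: st.MEM i7 no-port MEM/MUL
#5 head=8: mul.MUL i8 RAW r1
#6 head=9: xor.ALU i9 RAW r3
#7 head=10: ld.MEM i10 tail

CYCLES = 8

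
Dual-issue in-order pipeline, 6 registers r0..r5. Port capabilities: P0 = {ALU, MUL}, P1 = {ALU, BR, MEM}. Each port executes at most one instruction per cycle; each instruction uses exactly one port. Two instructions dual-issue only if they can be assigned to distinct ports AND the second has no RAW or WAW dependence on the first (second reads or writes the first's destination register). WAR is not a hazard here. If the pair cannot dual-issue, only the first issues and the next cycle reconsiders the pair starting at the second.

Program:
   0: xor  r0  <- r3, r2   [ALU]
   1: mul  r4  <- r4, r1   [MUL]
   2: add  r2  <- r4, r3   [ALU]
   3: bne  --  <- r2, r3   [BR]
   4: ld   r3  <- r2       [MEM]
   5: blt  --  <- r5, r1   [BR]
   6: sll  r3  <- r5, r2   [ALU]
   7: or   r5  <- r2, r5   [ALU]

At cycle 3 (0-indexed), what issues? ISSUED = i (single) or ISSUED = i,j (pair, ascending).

ISSUED = 4

  cy0 -> i0&i1 (xor.ALU+mul.MUL) pair
  cy1 -> i2 (add.ALU) RAW r2
  cy2 -> i3 (bne.BR) no-port BR/MEM
  cy3 -> i4 (ld.MEM) no-port MEM/BR
  cy4 -> i5&i6 (blt.BR+sll.ALU) pair
  cy5 -> i7 (or.ALU) tail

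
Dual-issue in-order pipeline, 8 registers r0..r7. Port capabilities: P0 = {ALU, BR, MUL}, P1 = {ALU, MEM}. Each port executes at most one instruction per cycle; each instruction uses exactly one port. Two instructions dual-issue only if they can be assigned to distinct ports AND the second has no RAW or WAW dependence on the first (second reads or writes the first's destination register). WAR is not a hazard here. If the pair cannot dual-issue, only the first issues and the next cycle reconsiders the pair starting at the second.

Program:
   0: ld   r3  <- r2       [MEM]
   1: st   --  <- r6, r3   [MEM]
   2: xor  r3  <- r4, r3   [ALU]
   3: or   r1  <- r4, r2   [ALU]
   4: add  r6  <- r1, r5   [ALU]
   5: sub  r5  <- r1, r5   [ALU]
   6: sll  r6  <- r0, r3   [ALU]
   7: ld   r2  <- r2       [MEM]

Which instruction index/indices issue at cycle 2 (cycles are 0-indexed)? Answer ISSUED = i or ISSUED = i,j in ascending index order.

ISSUED = 3

c0: i0 ld.MEM  no-port MEM/MEM
c1: i1&i2 st.MEM+xor.ALU  pair
c2: i3 or.ALU  RAW r1
c3: i4&i5 add.ALU+sub.ALU  pair
c4: i6&i7 sll.ALU+ld.MEM  pair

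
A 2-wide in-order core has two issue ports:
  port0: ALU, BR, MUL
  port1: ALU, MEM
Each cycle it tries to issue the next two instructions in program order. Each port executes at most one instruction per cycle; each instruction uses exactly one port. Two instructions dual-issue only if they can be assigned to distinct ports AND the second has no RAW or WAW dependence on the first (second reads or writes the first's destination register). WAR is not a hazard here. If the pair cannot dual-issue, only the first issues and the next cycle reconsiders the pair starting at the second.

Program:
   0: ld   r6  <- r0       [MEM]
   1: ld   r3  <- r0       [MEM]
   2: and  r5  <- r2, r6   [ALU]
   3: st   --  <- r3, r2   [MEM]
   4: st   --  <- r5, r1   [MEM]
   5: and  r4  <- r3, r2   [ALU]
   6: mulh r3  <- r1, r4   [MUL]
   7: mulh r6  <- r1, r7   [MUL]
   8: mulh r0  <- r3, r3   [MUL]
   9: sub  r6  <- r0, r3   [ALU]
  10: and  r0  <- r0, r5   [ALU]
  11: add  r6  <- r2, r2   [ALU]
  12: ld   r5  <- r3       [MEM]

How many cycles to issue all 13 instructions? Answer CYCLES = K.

CYCLES = 9

c0: i0 ld  no-port MEM/MEM
c1: i1+i2 ld;and  pair
c2: i3 st  no-port MEM/MEM
c3: i4+i5 st;and  pair
c4: i6 mulh  no-port MUL/MUL
c5: i7 mulh  no-port MUL/MUL
c6: i8 mulh  RAW r0
c7: i9+i10 sub;and  pair
c8: i11+i12 add;ld  pair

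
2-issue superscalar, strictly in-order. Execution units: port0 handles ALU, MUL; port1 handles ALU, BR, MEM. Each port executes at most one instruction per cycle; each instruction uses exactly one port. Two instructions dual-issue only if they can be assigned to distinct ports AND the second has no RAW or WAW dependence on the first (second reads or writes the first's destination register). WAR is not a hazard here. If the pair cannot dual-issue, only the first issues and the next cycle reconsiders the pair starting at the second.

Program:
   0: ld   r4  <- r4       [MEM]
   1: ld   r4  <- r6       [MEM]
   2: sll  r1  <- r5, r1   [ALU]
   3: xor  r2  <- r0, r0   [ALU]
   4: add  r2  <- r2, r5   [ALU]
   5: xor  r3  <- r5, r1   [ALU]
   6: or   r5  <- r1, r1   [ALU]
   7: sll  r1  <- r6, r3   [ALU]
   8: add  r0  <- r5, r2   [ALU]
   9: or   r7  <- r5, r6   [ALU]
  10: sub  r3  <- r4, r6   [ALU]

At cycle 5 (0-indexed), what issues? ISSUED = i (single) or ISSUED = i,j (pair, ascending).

ISSUED = 8,9

t=0 i0:ld ; no-port MEM/MEM
t=1 i1/i2:ld+sll ; pair
t=2 i3:xor ; RAW+WAW r2
t=3 i4/i5:add+xor ; pair
t=4 i6/i7:or+sll ; pair
t=5 i8/i9:add+or ; pair
t=6 i10:sub ; tail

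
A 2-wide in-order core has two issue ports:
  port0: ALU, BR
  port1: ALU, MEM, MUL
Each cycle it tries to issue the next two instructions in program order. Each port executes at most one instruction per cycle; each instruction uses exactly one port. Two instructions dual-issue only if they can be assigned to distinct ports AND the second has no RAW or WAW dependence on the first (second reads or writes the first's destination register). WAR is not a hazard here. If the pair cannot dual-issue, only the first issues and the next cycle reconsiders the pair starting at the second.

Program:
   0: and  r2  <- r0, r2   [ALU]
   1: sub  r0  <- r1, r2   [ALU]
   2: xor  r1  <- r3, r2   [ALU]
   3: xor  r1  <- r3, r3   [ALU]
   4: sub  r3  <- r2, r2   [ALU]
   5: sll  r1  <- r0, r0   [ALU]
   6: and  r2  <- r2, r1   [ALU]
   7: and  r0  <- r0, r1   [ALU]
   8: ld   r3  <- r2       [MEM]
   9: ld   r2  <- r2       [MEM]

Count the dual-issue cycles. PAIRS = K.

PAIRS = 3

t=0 i0:and.ALU ; RAW r2
t=1 i1&i2:sub.ALU;xor.ALU ; 2-wide
t=2 i3&i4:xor.ALU;sub.ALU ; 2-wide
t=3 i5:sll.ALU ; RAW r1
t=4 i6&i7:and.ALU;and.ALU ; 2-wide
t=5 i8:ld.MEM ; no-port MEM/MEM
t=6 i9:ld.MEM ; tail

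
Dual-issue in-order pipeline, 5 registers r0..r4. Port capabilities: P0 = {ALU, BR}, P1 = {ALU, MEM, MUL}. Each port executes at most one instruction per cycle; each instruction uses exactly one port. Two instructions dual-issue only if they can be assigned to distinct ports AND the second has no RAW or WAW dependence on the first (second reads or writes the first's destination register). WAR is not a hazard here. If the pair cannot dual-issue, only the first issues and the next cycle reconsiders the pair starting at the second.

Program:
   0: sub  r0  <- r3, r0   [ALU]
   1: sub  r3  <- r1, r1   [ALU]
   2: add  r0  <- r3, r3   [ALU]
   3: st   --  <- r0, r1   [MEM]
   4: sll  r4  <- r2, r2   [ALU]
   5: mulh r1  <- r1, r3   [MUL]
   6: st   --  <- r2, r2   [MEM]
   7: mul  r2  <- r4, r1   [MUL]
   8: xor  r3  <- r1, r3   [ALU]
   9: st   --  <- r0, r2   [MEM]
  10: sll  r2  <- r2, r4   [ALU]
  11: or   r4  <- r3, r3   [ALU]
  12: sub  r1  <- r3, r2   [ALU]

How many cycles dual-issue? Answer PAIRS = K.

PAIRS = 5

c0: i0&i1 sub.ALU/sub.ALU  dual
c1: i2 add.ALU  RAW r0
c2: i3&i4 st.MEM/sll.ALU  dual
c3: i5 mulh.MUL  no-port MUL/MEM
c4: i6 st.MEM  no-port MEM/MUL
c5: i7&i8 mul.MUL/xor.ALU  dual
c6: i9&i10 st.MEM/sll.ALU  dual
c7: i11&i12 or.ALU/sub.ALU  dual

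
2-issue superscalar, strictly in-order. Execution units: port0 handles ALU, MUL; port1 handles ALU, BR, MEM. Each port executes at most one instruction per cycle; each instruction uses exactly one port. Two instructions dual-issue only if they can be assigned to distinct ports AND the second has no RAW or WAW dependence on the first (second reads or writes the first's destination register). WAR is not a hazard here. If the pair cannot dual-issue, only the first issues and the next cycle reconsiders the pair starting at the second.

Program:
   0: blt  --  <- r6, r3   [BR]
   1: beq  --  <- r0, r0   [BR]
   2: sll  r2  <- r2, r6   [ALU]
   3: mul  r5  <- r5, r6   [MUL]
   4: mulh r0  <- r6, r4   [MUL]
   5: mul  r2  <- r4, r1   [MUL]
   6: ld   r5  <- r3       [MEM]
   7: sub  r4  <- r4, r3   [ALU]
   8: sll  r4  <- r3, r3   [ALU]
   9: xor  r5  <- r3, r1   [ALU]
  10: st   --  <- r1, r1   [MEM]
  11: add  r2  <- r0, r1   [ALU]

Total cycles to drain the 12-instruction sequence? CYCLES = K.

CYCLES = 8

  cy0 -> i0 (blt) no-port BR/BR
  cy1 -> i1&i2 (beq+sll) dual
  cy2 -> i3 (mul) no-port MUL/MUL
  cy3 -> i4 (mulh) no-port MUL/MUL
  cy4 -> i5&i6 (mul+ld) dual
  cy5 -> i7 (sub) WAW r4
  cy6 -> i8&i9 (sll+xor) dual
  cy7 -> i10&i11 (st+add) dual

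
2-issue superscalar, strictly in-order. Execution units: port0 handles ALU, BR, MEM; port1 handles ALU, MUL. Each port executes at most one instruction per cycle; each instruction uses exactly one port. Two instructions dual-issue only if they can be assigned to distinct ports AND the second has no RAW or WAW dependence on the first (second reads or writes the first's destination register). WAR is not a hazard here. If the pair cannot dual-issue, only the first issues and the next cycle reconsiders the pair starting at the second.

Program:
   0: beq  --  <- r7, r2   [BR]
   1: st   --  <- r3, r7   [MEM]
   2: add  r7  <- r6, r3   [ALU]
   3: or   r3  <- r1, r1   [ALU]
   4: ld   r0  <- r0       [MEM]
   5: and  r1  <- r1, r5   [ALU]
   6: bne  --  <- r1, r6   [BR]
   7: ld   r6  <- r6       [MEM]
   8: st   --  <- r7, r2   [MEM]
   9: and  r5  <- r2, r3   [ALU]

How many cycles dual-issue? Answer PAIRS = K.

PAIRS = 3

[0] i0  beq  -- no-port BR/MEM
[1] i1&i2  st/add  -- dual
[2] i3&i4  or/ld  -- dual
[3] i5  and  -- RAW r1
[4] i6  bne  -- no-port BR/MEM
[5] i7  ld  -- no-port MEM/MEM
[6] i8&i9  st/and  -- dual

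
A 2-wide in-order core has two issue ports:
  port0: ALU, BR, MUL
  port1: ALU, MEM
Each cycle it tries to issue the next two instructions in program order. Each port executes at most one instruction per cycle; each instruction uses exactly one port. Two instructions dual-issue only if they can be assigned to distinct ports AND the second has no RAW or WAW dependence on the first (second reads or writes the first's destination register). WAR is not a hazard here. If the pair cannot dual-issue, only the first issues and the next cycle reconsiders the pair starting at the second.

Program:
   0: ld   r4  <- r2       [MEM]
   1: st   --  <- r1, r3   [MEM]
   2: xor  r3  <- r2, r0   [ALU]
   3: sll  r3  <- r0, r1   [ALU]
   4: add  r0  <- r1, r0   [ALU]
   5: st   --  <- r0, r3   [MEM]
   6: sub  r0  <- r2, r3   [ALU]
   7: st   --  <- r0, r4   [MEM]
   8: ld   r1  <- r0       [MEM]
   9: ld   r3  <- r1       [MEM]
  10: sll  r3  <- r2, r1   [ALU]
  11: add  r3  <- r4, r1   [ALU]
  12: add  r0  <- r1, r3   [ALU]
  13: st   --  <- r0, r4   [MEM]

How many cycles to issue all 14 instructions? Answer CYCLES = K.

c0: i0 ld  no-port MEM/MEM
c1: i1,i2 st+xor  2-wide
c2: i3,i4 sll+add  2-wide
c3: i5,i6 st+sub  2-wide
c4: i7 st  no-port MEM/MEM
c5: i8 ld  no-port MEM/MEM
c6: i9 ld  WAW r3
c7: i10 sll  WAW r3
c8: i11 add  RAW r3
c9: i12 add  RAW r0
c10: i13 st  tail

CYCLES = 11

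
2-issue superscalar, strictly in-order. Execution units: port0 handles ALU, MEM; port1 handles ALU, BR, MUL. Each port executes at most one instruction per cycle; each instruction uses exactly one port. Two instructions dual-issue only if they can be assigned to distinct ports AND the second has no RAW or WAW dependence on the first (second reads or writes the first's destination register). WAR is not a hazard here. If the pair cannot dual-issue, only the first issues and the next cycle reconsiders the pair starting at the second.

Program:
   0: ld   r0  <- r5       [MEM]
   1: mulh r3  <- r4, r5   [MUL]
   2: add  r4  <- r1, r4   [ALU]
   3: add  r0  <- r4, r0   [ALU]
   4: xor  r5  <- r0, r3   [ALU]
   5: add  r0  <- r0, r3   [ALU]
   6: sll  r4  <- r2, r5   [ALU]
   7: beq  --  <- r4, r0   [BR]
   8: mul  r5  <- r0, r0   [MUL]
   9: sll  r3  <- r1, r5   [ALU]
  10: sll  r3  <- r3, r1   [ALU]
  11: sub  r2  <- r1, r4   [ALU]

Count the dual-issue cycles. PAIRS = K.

0. ld.MEM mulh.MUL @i0+i1  | dual
1. add.ALU @i2  | RAW r4
2. add.ALU @i3  | RAW r0
3. xor.ALU add.ALU @i4+i5  | dual
4. sll.ALU @i6  | RAW r4
5. beq.BR @i7  | no-port BR/MUL
6. mul.MUL @i8  | RAW r5
7. sll.ALU @i9  | RAW+WAW r3
8. sll.ALU sub.ALU @i10+i11  | dual

PAIRS = 3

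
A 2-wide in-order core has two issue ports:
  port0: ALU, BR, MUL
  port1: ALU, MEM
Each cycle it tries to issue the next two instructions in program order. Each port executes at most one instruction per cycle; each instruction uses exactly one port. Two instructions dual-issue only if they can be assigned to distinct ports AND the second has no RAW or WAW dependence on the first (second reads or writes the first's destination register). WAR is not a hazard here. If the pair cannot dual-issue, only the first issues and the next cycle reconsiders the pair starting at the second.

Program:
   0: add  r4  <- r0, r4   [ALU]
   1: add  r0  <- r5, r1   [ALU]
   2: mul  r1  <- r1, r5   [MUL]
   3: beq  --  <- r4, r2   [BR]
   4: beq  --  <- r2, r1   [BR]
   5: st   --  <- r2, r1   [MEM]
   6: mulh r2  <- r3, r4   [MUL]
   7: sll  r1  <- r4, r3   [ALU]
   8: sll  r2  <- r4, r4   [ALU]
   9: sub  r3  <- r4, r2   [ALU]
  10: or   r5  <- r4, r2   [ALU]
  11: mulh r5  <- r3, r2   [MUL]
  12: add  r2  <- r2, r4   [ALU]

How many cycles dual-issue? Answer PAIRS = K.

PAIRS = 5

[0] i0/i1  add.ALU;add.ALU  -- dual
[1] i2  mul.MUL  -- no-port MUL/BR
[2] i3  beq.BR  -- no-port BR/BR
[3] i4/i5  beq.BR;st.MEM  -- dual
[4] i6/i7  mulh.MUL;sll.ALU  -- dual
[5] i8  sll.ALU  -- RAW r2
[6] i9/i10  sub.ALU;or.ALU  -- dual
[7] i11/i12  mulh.MUL;add.ALU  -- dual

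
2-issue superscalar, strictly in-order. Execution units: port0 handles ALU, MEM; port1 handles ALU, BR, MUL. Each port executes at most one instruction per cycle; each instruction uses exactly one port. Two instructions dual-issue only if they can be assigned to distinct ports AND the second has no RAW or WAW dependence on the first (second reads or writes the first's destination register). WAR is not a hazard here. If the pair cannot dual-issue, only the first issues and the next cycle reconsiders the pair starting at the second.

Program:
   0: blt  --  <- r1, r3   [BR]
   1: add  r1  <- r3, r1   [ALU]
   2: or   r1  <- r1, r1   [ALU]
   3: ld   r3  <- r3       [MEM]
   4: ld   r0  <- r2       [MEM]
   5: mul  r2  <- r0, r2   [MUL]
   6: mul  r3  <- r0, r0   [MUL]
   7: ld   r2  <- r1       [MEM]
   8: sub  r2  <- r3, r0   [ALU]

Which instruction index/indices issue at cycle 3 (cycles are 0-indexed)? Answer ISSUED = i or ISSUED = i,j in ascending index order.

ISSUED = 5

#0 head=0: blt+add i0+i1 pair
#1 head=2: or+ld i2+i3 pair
#2 head=4: ld i4 RAW r0
#3 head=5: mul i5 no-port MUL/MUL
#4 head=6: mul+ld i6+i7 pair
#5 head=8: sub i8 tail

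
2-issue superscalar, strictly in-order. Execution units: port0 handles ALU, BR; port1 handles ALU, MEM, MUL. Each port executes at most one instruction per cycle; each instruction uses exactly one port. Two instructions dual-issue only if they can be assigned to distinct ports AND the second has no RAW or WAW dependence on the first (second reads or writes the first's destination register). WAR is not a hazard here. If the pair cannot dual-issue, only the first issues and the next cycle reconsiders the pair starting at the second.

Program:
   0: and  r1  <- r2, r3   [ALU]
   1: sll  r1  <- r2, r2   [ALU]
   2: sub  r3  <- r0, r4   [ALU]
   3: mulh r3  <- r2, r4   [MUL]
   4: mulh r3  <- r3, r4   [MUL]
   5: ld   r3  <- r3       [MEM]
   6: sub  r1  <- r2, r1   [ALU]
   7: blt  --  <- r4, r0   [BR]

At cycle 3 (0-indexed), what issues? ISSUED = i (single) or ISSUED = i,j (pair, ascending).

#0 head=0: and.ALU i0 WAW r1
#1 head=1: sll.ALU;sub.ALU i1+i2 dual
#2 head=3: mulh.MUL i3 no-port MUL/MUL
#3 head=4: mulh.MUL i4 no-port MUL/MEM
#4 head=5: ld.MEM;sub.ALU i5+i6 dual
#5 head=7: blt.BR i7 tail

ISSUED = 4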